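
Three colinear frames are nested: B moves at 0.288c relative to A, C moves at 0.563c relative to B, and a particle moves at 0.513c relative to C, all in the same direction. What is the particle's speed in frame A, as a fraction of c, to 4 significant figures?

u ≈ 0.9052c

Compose boost 2: (0.563 + 0.288)/(1 + 0.563×0.288) = 0.8510/1.16214 = 0.732267
Compose boost 3: (0.513 + 0.732267)/(1 + 0.513×0.732267) = 1.24527/1.37565 = 0.9052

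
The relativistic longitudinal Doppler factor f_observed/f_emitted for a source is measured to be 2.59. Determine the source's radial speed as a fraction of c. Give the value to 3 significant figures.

β ≈ 0.741

f_obs/f_src = √((1+β)/(1−β)) = 2.59  ⇒  (1+β)/(1−β) = 6.7081
β = |1 − D²|/(1 + D²) = |1 − 6.7081|/(1 + 6.7081) = 0.741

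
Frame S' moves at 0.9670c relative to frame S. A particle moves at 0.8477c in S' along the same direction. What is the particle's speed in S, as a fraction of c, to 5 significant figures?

Relativistic velocity addition: u = (u' + v)/(1 + u'v/c²)
= (0.8477 + 0.9670)/(1 + 0.8477×0.9670) = 1.8147/1.819726 = 0.99724

u ≈ 0.99724c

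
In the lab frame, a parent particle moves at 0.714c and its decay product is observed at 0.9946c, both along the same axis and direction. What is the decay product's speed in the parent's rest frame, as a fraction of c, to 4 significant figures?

u' ≈ 0.9681c

Inverse velocity addition: u' = (u − v)/(1 − uv/c²)
= (0.9946 − 0.714)/(1 − 0.9946×0.714) = 0.2806/0.289856 = 0.9681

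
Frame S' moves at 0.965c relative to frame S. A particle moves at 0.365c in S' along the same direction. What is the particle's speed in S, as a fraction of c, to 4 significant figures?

Relativistic velocity addition: u = (u' + v)/(1 + u'v/c²)
= (0.365 + 0.965)/(1 + 0.365×0.965) = 1.330/1.35223 = 0.9836

u ≈ 0.9836c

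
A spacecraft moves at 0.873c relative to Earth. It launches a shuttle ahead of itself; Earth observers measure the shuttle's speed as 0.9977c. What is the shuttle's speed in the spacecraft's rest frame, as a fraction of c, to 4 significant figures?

u' ≈ 0.9666c

Inverse velocity addition: u' = (u − v)/(1 − uv/c²)
= (0.9977 − 0.873)/(1 − 0.9977×0.873) = 0.1247/0.129008 = 0.9666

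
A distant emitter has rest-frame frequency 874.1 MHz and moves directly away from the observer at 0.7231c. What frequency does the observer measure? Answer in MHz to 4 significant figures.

f_obs ≈ 350.4 MHz

Relativistic Doppler: f_obs = f_src √((1−β)/(1+β))
= 874.1 × √(0.276900/1.72310) = 874.1 × 0.400872 = 350.4 MHz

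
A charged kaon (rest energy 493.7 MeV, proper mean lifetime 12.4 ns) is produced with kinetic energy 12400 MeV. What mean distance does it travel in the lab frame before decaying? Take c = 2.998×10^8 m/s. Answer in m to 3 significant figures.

d ≈ 97.0 m

γ = 1 + K/(m₀c²) = 1 + 12400/493.7 = 26.116
β = √(1 − 1/γ²) = 0.99927
Dilated lifetime: γτ₀ = 26.116 × 12.4 ns = 323.84 ns
d = βc·γτ₀ = 0.99927 × (2.998×10^8 m/s) × 3.2384×10^-7 s = 97.0 m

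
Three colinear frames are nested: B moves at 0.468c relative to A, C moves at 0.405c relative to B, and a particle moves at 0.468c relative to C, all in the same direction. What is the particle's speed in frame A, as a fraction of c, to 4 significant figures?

Compose boost 2: (0.405 + 0.468)/(1 + 0.405×0.468) = 0.8730/1.18954 = 0.733897
Compose boost 3: (0.468 + 0.733897)/(1 + 0.468×0.733897) = 1.20190/1.34346 = 0.8946

u ≈ 0.8946c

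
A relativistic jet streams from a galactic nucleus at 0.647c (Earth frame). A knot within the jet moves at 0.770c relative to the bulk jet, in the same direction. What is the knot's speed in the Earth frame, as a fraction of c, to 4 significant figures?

u ≈ 0.9458c

Relativistic velocity addition: u = (u' + v)/(1 + u'v/c²)
= (0.770 + 0.647)/(1 + 0.770×0.647) = 1.417/1.49819 = 0.9458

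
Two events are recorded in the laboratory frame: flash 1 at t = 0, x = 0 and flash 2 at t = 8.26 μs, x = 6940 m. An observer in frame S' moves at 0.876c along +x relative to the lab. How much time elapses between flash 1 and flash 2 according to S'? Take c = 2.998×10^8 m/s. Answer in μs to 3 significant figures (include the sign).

γ = 1/√(1 − 0.876²) = 2.0734
Δt' = γ(Δt − vΔx/c²) = 2.0734 × (8.26 μs − 0.876×6940 m / (2.998×10^8 m/s))
= 2.0734 × (-12.018 μs) = -24.9 μs

Δt' ≈ -24.9 μs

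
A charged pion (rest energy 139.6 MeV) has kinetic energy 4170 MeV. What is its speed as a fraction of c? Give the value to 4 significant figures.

β ≈ 0.9995

γ = 1 + K/(m₀c²) = 1 + 4170/139.6 = 30.8711
β = √(1 − 1/γ²) = 0.9995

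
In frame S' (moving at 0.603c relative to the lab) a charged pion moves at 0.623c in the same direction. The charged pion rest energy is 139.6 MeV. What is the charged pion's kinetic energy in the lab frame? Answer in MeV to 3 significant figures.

u_lab = (0.623 + 0.603)/(1 + 0.623×0.603) = 0.891203
γ = 1/√(1 − 0.891203²) = 2.2046
K = (γ − 1)m₀c² = (2.2046 − 1) × 139.6 = 1.2046 × 139.6 = 168 MeV

K ≈ 168 MeV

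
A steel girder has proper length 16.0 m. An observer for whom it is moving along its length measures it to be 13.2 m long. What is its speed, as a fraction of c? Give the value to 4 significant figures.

β ≈ 0.5651

γ = L₀/L = 16.0/13.2 = 1.21212
β = √(1 − 1/γ²) = 0.5651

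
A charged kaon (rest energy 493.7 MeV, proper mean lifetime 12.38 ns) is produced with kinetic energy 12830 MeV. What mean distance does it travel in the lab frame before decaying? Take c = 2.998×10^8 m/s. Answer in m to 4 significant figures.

γ = 1 + K/(m₀c²) = 1 + 12830/493.7 = 26.9874
β = √(1 − 1/γ²) = 0.999313
Dilated lifetime: γτ₀ = 26.9874 × 12.38 ns = 334.105 ns
d = βc·γτ₀ = 0.999313 × (2.998×10^8 m/s) × 3.34105×10^-7 s = 100.1 m

d ≈ 100.1 m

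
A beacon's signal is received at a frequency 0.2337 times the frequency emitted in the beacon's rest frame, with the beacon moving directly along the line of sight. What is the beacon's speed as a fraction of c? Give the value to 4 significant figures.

β ≈ 0.8964

f_obs/f_src = √((1−β)/(1+β)) = 0.2337  ⇒  (1−β)/(1+β) = 0.0546157
β = |1 − D²|/(1 + D²) = |1 − 0.0546157|/(1 + 0.0546157) = 0.8964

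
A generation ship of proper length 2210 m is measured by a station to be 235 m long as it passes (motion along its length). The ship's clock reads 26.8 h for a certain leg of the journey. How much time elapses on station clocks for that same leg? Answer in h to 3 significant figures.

Δt ≈ 252 h

Length contraction ⇒ γ = L₀/L = 2210/235 = 9.4043
Time dilation: Δt = γτ₀ = 9.4043 × 26.8 h = 252 h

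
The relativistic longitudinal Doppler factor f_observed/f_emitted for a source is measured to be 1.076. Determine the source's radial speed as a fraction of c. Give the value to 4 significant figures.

β ≈ 0.07312

f_obs/f_src = √((1+β)/(1−β)) = 1.076  ⇒  (1+β)/(1−β) = 1.15778
β = |1 − D²|/(1 + D²) = |1 − 1.15778|/(1 + 1.15778) = 0.07312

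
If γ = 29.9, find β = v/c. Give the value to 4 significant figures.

β = √(1 − 1/γ²) = √(1 − 1/29.9²) = √(0.998881) = 0.9994

β ≈ 0.9994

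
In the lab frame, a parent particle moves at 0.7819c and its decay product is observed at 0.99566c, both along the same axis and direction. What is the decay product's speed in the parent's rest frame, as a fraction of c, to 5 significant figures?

u' ≈ 0.96508c

Inverse velocity addition: u' = (u − v)/(1 − uv/c²)
= (0.99566 − 0.7819)/(1 − 0.99566×0.7819) = 0.21376/0.2214934 = 0.96508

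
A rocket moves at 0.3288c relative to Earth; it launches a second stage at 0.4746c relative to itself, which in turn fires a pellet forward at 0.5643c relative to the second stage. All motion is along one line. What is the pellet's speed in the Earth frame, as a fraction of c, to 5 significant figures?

Compose boost 2: (0.4746 + 0.3288)/(1 + 0.4746×0.3288) = 0.80340/1.156048 = 0.6949536
Compose boost 3: (0.5643 + 0.6949536)/(1 + 0.5643×0.6949536) = 1.259254/1.392162 = 0.90453

u ≈ 0.90453c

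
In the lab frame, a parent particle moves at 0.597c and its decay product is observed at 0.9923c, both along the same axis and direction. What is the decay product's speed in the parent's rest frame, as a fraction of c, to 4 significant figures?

Inverse velocity addition: u' = (u − v)/(1 − uv/c²)
= (0.9923 − 0.597)/(1 − 0.9923×0.597) = 0.3953/0.407597 = 0.9698

u' ≈ 0.9698c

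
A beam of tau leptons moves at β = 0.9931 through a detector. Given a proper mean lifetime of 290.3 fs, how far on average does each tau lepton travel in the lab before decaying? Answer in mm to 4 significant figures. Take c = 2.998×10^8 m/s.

d ≈ 0.7370 mm

γ = 1/√(1 − 0.9931²) = 8.52729
Dilated lifetime: Δt = γτ₀ = 8.52729 × 290.3 fs = 2475.47 fs
d = vΔt = 0.9931c × 2475.47 fs = 2.97731×10^8 m/s × 2.47547×10^-12 s = 0.7370 mm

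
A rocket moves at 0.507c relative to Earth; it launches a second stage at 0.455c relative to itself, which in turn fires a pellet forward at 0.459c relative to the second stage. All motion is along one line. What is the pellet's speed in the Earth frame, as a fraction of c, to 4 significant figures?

Compose boost 2: (0.455 + 0.507)/(1 + 0.455×0.507) = 0.9620/1.23069 = 0.781678
Compose boost 3: (0.459 + 0.781678)/(1 + 0.459×0.781678) = 1.24068/1.35879 = 0.9131

u ≈ 0.9131c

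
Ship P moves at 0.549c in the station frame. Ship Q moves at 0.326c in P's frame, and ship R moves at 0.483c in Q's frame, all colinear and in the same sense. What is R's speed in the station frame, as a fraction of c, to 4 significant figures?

u ≈ 0.9019c

Compose boost 2: (0.326 + 0.549)/(1 + 0.326×0.549) = 0.8750/1.17897 = 0.742171
Compose boost 3: (0.483 + 0.742171)/(1 + 0.483×0.742171) = 1.22517/1.35847 = 0.9019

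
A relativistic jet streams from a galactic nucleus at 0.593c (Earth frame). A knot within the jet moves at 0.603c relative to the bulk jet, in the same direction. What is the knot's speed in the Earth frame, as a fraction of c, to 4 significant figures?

Relativistic velocity addition: u = (u' + v)/(1 + u'v/c²)
= (0.603 + 0.593)/(1 + 0.603×0.593) = 1.196/1.35758 = 0.8810

u ≈ 0.8810c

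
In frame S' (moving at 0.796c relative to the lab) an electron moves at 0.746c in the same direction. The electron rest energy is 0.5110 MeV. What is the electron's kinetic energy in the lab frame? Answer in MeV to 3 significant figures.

u_lab = (0.746 + 0.796)/(1 + 0.746×0.796) = 0.967489
γ = 1/√(1 − 0.967489²) = 3.9539
K = (γ − 1)m₀c² = (3.9539 − 1) × 0.5110 = 2.9539 × 0.5110 = 1.51 MeV

K ≈ 1.51 MeV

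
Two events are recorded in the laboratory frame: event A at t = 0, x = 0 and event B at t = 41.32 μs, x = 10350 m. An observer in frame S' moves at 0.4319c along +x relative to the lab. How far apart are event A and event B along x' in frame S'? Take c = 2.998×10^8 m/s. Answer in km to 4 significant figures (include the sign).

γ = 1/√(1 − 0.4319²) = 1.10874
Δx' = γ(Δx − vΔt) = 1.10874 × (10350 m − 0.4319×(2.998×10^8 m/s)×41.32×10^-6 s)
= 1.10874 × (4999.74 m) = 5.543 km

Δx' ≈ 5.543 km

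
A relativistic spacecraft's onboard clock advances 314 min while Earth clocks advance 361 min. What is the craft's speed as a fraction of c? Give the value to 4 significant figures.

β ≈ 0.4934

γ = Δt/τ₀ = 361/314 = 1.14968
β = √(1 − 1/γ²) = √(1 − 1/1.14968²) = 0.4934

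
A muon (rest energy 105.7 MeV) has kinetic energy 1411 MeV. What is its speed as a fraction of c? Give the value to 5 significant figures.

β ≈ 0.99757

γ = 1 + K/(m₀c²) = 1 + 1411/105.7 = 14.34910
β = √(1 − 1/γ²) = 0.99757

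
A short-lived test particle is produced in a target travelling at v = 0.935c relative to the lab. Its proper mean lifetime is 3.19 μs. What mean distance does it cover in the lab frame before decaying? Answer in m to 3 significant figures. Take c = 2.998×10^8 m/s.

d ≈ 2520 m

γ = 1/√(1 − 0.935²) = 2.8197
Dilated lifetime: Δt = γτ₀ = 2.8197 × 3.19 μs = 8.9948 μs
d = vΔt = 0.935c × 8.9948 μs = 2.8031×10^8 m/s × 8.9948×10^-6 s = 2520 m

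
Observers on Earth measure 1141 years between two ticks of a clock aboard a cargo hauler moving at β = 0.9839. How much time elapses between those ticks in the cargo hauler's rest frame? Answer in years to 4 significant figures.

τ₀ ≈ 203.9 years

γ = 1/√(1 − 0.9839²) = 5.59535
Proper time: τ₀ = Δt/γ = 1141/5.59535 = 203.9 years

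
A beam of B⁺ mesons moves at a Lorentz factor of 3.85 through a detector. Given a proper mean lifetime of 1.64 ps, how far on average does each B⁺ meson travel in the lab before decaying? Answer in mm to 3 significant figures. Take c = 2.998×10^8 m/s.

β = √(1 − 1/γ²) = √(1 − 1/3.85²) = 0.96568
Dilated lifetime: Δt = γτ₀ = 3.85 × 1.64 ps = 6.3140 ps
d = vΔt = 0.96568c × 6.3140 ps = 2.8951×10^8 m/s × 6.3140×10^-12 s = 1.83 mm

d ≈ 1.83 mm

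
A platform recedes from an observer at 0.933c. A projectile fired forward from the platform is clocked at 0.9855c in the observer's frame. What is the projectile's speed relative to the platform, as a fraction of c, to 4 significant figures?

Inverse velocity addition: u' = (u − v)/(1 − uv/c²)
= (0.9855 − 0.933)/(1 − 0.9855×0.933) = 0.05250/0.0805285 = 0.6519

u' ≈ 0.6519c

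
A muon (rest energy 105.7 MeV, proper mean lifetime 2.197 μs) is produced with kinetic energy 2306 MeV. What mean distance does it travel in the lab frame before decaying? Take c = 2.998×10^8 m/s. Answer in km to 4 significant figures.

γ = 1 + K/(m₀c²) = 1 + 2306/105.7 = 22.8165
β = √(1 − 1/γ²) = 0.999039
Dilated lifetime: γτ₀ = 22.8165 × 2.197 μs = 50.1278 μs
d = βc·γτ₀ = 0.999039 × (2.998×10^8 m/s) × 5.01278×10^-5 s = 15.01 km

d ≈ 15.01 km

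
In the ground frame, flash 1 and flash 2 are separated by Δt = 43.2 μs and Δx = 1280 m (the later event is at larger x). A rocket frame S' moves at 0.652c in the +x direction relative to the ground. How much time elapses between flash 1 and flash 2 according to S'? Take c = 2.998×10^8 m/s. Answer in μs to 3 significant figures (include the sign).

Δt' ≈ 53.3 μs

γ = 1/√(1 − 0.652²) = 1.3189
Δt' = γ(Δt − vΔx/c²) = 1.3189 × (43.2 μs − 0.652×1280 m / (2.998×10^8 m/s))
= 1.3189 × (40.416 μs) = 53.3 μs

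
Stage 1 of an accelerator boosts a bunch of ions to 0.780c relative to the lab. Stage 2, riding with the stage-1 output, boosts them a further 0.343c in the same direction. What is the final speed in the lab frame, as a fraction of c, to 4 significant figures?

Compose boost 2: (0.343 + 0.780)/(1 + 0.343×0.780) = 1.123/1.26754 = 0.8860

u ≈ 0.8860c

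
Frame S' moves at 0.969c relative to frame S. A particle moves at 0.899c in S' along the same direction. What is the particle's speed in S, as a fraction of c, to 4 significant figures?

Relativistic velocity addition: u = (u' + v)/(1 + u'v/c²)
= (0.899 + 0.969)/(1 + 0.899×0.969) = 1.868/1.87113 = 0.9983

u ≈ 0.9983c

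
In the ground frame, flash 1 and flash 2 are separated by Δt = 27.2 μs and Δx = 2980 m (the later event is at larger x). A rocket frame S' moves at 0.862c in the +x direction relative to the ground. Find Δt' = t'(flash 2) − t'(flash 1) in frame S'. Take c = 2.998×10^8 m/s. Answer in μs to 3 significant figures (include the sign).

Δt' ≈ 36.8 μs

γ = 1/√(1 − 0.862²) = 1.9727
Δt' = γ(Δt − vΔx/c²) = 1.9727 × (27.2 μs − 0.862×2980 m / (2.998×10^8 m/s))
= 1.9727 × (18.632 μs) = 36.8 μs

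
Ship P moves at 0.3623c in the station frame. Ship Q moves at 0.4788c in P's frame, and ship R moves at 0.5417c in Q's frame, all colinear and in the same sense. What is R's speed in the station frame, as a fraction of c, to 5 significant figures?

Compose boost 2: (0.4788 + 0.3623)/(1 + 0.4788×0.3623) = 0.84110/1.173469 = 0.7167636
Compose boost 3: (0.5417 + 0.7167636)/(1 + 0.5417×0.7167636) = 1.258464/1.388271 = 0.90650

u ≈ 0.90650c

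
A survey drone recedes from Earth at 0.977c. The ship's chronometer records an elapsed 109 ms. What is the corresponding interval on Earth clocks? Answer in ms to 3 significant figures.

γ = 1/√(1 − 0.977²) = 4.6896
Time dilation: Δt = γτ₀ = 4.6896 × 109 ms = 511 ms

Δt ≈ 511 ms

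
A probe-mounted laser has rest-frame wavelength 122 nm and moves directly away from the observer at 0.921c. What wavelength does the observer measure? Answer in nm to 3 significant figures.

Relativistic Doppler: λ_obs = λ_src √((1+β)/(1−β))
= 122 × √(1.9210/0.079000) = 122 × 4.9312 = 602 nm

λ_obs ≈ 602 nm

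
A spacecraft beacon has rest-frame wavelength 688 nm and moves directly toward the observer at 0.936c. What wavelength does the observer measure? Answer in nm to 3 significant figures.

Relativistic Doppler: λ_obs = λ_src √((1−β)/(1+β))
= 688 × √(0.064000/1.9360) = 688 × 0.18182 = 125 nm

λ_obs ≈ 125 nm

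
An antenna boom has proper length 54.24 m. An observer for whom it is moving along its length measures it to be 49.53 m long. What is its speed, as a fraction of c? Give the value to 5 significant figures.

γ = L₀/L = 54.24/49.53 = 1.095094
β = √(1 − 1/γ²) = 0.40759

β ≈ 0.40759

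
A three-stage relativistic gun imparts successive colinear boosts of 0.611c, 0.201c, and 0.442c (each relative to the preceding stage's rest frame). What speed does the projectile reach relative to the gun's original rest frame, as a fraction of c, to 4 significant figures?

Compose boost 2: (0.201 + 0.611)/(1 + 0.201×0.611) = 0.8120/1.12281 = 0.723185
Compose boost 3: (0.442 + 0.723185)/(1 + 0.442×0.723185) = 1.16518/1.31965 = 0.8830

u ≈ 0.8830c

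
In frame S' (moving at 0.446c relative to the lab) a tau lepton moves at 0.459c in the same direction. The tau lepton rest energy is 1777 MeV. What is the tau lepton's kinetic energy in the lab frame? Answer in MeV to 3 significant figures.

u_lab = (0.459 + 0.446)/(1 + 0.459×0.446) = 0.751216
γ = 1/√(1 − 0.751216²) = 1.5150
K = (γ − 1)m₀c² = (1.5150 − 1) × 1777 = 0.51502 × 1777 = 915 MeV

K ≈ 915 MeV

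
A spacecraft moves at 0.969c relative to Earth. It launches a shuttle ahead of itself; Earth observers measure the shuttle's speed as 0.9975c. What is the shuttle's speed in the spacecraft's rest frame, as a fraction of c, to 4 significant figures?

Inverse velocity addition: u' = (u − v)/(1 − uv/c²)
= (0.9975 − 0.969)/(1 − 0.9975×0.969) = 0.02850/0.0334225 = 0.8527

u' ≈ 0.8527c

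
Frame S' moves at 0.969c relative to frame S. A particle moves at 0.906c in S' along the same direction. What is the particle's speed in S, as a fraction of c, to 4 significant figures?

u ≈ 0.9984c

Relativistic velocity addition: u = (u' + v)/(1 + u'v/c²)
= (0.906 + 0.969)/(1 + 0.906×0.969) = 1.875/1.87791 = 0.9984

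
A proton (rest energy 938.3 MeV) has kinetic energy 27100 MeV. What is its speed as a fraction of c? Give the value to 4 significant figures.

γ = 1 + K/(m₀c²) = 1 + 27100/938.3 = 29.8820
β = √(1 − 1/γ²) = 0.9994

β ≈ 0.9994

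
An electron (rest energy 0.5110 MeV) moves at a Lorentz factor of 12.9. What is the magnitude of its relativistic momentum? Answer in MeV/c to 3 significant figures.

β = √(1 − 1/γ²) = √(1 − 1/12.9²) = 0.99699
p = γβm₀c = 12.9 × 0.99699 × 0.5110 MeV/c = 6.57 MeV/c

p ≈ 6.57 MeV/c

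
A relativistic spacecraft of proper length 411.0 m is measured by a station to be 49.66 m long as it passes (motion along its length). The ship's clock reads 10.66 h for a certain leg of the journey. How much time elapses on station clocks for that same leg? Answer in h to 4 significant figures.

Length contraction ⇒ γ = L₀/L = 411.0/49.66 = 8.27628
Time dilation: Δt = γτ₀ = 8.27628 × 10.66 h = 88.23 h

Δt ≈ 88.23 h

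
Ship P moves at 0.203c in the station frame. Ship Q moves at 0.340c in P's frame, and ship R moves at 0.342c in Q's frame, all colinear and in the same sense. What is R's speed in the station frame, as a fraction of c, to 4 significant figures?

u ≈ 0.7241c

Compose boost 2: (0.340 + 0.203)/(1 + 0.340×0.203) = 0.5430/1.06902 = 0.507942
Compose boost 3: (0.342 + 0.507942)/(1 + 0.342×0.507942) = 0.849942/1.17372 = 0.7241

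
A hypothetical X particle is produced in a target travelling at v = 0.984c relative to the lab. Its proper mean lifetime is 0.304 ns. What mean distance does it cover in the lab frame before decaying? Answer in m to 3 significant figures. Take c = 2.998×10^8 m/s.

γ = 1/√(1 − 0.984²) = 5.6127
Dilated lifetime: Δt = γτ₀ = 5.6127 × 0.304 ns = 1.7063 ns
d = vΔt = 0.984c × 1.7063 ns = 2.9500×10^8 m/s × 1.7063×10^-9 s = 0.503 m

d ≈ 0.503 m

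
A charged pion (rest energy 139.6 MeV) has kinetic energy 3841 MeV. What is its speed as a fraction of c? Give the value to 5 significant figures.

β ≈ 0.99938

γ = 1 + K/(m₀c²) = 1 + 3841/139.6 = 28.51433
β = √(1 − 1/γ²) = 0.99938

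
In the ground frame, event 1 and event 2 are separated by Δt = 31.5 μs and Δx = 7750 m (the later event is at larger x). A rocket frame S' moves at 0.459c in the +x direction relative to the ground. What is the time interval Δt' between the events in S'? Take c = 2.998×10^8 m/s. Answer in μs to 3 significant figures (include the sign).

γ = 1/√(1 − 0.459²) = 1.1256
Δt' = γ(Δt − vΔx/c²) = 1.1256 × (31.5 μs − 0.459×7750 m / (2.998×10^8 m/s))
= 1.1256 × (19.635 μs) = 22.1 μs

Δt' ≈ 22.1 μs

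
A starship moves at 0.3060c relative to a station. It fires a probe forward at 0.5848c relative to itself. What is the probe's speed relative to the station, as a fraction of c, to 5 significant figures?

Relativistic velocity addition: u = (u' + v)/(1 + u'v/c²)
= (0.5848 + 0.3060)/(1 + 0.5848×0.3060) = 0.89080/1.178949 = 0.75559

u ≈ 0.75559c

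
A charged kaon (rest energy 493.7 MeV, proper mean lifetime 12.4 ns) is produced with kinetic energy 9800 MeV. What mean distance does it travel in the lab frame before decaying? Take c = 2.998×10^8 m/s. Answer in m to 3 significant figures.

γ = 1 + K/(m₀c²) = 1 + 9800/493.7 = 20.850
β = √(1 − 1/γ²) = 0.99885
Dilated lifetime: γτ₀ = 20.850 × 12.4 ns = 258.54 ns
d = βc·γτ₀ = 0.99885 × (2.998×10^8 m/s) × 2.5854×10^-7 s = 77.4 m

d ≈ 77.4 m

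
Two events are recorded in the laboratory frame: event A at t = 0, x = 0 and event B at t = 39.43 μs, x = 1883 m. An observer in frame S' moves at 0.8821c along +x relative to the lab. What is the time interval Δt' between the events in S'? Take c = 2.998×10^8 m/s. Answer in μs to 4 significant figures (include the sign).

Δt' ≈ 71.94 μs

γ = 1/√(1 − 0.8821²) = 2.12286
Δt' = γ(Δt − vΔx/c²) = 2.12286 × (39.43 μs − 0.8821×1883 m / (2.998×10^8 m/s))
= 2.12286 × (33.8897 μs) = 71.94 μs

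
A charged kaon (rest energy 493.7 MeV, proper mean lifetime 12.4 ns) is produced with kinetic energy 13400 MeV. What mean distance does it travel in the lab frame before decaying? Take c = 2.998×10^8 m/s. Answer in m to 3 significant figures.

γ = 1 + K/(m₀c²) = 1 + 13400/493.7 = 28.142
β = √(1 − 1/γ²) = 0.99937
Dilated lifetime: γτ₀ = 28.142 × 12.4 ns = 348.96 ns
d = βc·γτ₀ = 0.99937 × (2.998×10^8 m/s) × 3.4896×10^-7 s = 105 m

d ≈ 105 m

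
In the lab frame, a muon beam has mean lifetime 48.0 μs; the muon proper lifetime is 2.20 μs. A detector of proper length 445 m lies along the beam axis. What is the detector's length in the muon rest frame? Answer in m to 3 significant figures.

L ≈ 20.4 m

Time dilation ⇒ γ = Δt/τ₀ = 48.0/2.20 = 21.818
Length contraction: L = L₀/γ = 445/21.818 = 20.4 m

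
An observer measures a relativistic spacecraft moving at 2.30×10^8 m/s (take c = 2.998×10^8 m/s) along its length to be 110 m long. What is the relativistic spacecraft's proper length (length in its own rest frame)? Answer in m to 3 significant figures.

L₀ ≈ 171 m

β = v/c = 2.30×10^8 / 2.998×10^8 = 0.76718
γ = 1/√(1 − 0.76718²) = 1.5590
L₀ = γL = 1.5590 × 110 = 171 m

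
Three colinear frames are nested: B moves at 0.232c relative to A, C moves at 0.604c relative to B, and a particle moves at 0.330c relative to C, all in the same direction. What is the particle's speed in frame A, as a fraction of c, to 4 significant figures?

u ≈ 0.8561c

Compose boost 2: (0.604 + 0.232)/(1 + 0.604×0.232) = 0.8360/1.14013 = 0.733251
Compose boost 3: (0.330 + 0.733251)/(1 + 0.330×0.733251) = 1.06325/1.24197 = 0.8561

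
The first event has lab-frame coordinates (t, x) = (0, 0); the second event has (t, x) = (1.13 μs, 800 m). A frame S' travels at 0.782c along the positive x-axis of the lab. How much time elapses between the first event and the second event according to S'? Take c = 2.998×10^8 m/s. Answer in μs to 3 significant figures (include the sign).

γ = 1/√(1 − 0.782²) = 1.6044
Δt' = γ(Δt − vΔx/c²) = 1.6044 × (1.13 μs − 0.782×800 m / (2.998×10^8 m/s))
= 1.6044 × (-0.95672 μs) = -1.53 μs

Δt' ≈ -1.53 μs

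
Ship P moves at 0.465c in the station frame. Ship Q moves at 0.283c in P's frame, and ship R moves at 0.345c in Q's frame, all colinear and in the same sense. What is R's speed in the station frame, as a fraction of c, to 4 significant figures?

Compose boost 2: (0.283 + 0.465)/(1 + 0.283×0.465) = 0.7480/1.13159 = 0.661014
Compose boost 3: (0.345 + 0.661014)/(1 + 0.345×0.661014) = 1.00601/1.22805 = 0.8192

u ≈ 0.8192c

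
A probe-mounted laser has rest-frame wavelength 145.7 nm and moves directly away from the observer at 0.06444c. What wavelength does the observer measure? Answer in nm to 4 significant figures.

λ_obs ≈ 155.4 nm

Relativistic Doppler: λ_obs = λ_src √((1+β)/(1−β))
= 145.7 × √(1.06444/0.935560) = 145.7 × 1.06666 = 155.4 nm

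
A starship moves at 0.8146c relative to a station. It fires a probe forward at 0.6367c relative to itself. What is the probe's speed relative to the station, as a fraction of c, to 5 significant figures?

u ≈ 0.95565c

Relativistic velocity addition: u = (u' + v)/(1 + u'v/c²)
= (0.6367 + 0.8146)/(1 + 0.6367×0.8146) = 1.4513/1.518656 = 0.95565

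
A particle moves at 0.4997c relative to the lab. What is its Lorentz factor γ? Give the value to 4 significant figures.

γ ≈ 1.154

γ = 1/√(1 − β²) = 1/√(1 − 0.4997²) = 1/√(0.750300) = 1.154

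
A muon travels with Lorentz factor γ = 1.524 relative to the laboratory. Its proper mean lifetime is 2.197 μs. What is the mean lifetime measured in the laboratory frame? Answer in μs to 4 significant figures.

Δt ≈ 3.348 μs

γ = 1.524 (given)
Time dilation: Δt = γτ₀ = 1.524 × 2.197 μs = 3.348 μs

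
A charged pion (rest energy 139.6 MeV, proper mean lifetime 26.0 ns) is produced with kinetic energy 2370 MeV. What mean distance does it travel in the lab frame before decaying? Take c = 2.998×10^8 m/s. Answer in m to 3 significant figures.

d ≈ 140 m

γ = 1 + K/(m₀c²) = 1 + 2370/139.6 = 17.977
β = √(1 − 1/γ²) = 0.99845
Dilated lifetime: γτ₀ = 17.977 × 26.0 ns = 467.40 ns
d = βc·γτ₀ = 0.99845 × (2.998×10^8 m/s) × 4.6740×10^-7 s = 140 m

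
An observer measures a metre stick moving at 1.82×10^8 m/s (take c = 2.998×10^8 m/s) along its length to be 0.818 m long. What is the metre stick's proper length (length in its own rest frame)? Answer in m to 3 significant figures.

L₀ ≈ 1.03 m

β = v/c = 1.82×10^8 / 2.998×10^8 = 0.60707
γ = 1/√(1 − 0.60707²) = 1.2584
L₀ = γL = 1.2584 × 0.818 = 1.03 m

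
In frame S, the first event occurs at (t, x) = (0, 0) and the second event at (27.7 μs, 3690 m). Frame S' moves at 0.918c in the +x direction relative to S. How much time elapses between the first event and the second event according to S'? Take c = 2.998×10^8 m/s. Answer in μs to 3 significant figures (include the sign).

Δt' ≈ 41.4 μs

γ = 1/√(1 − 0.918²) = 2.5216
Δt' = γ(Δt − vΔx/c²) = 2.5216 × (27.7 μs − 0.918×3690 m / (2.998×10^8 m/s))
= 2.5216 × (16.401 μs) = 41.4 μs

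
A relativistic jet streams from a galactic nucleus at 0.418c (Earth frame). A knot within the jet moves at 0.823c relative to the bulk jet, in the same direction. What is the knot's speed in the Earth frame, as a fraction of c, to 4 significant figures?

u ≈ 0.9234c

Relativistic velocity addition: u = (u' + v)/(1 + u'v/c²)
= (0.823 + 0.418)/(1 + 0.823×0.418) = 1.241/1.34401 = 0.9234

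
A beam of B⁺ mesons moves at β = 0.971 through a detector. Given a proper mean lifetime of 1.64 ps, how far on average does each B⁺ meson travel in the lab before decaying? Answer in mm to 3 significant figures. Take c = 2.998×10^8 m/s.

γ = 1/√(1 − 0.971²) = 4.1827
Dilated lifetime: Δt = γτ₀ = 4.1827 × 1.64 ps = 6.8596 ps
d = vΔt = 0.971c × 6.8596 ps = 2.9111×10^8 m/s × 6.8596×10^-12 s = 2.00 mm

d ≈ 2.00 mm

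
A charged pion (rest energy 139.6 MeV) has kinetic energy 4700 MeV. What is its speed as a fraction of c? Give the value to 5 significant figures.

γ = 1 + K/(m₀c²) = 1 + 4700/139.6 = 34.66762
β = √(1 − 1/γ²) = 0.99958

β ≈ 0.99958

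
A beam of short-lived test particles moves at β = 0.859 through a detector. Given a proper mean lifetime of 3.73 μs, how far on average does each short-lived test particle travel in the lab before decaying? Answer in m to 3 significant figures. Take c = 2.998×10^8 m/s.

d ≈ 1880 m

γ = 1/√(1 − 0.859²) = 1.9532
Dilated lifetime: Δt = γτ₀ = 1.9532 × 3.73 μs = 7.2855 μs
d = vΔt = 0.859c × 7.2855 μs = 2.5753×10^8 m/s × 7.2855×10^-6 s = 1880 m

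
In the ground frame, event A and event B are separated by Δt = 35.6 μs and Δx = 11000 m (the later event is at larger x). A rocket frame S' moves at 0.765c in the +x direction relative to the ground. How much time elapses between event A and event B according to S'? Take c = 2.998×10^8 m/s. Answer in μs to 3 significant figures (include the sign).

Δt' ≈ 11.7 μs

γ = 1/√(1 − 0.765²) = 1.5527
Δt' = γ(Δt − vΔx/c²) = 1.5527 × (35.6 μs − 0.765×11000 m / (2.998×10^8 m/s))
= 1.5527 × (7.5313 μs) = 11.7 μs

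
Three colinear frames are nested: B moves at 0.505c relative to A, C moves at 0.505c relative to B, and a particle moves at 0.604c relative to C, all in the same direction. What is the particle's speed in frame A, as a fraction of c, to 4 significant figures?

u ≈ 0.9480c

Compose boost 2: (0.505 + 0.505)/(1 + 0.505×0.505) = 1.010/1.25503 = 0.804765
Compose boost 3: (0.604 + 0.804765)/(1 + 0.604×0.804765) = 1.40876/1.48608 = 0.9480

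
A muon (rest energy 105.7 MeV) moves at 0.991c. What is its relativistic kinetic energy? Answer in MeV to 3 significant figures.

K ≈ 684 MeV

γ = 1/√(1 − 0.991²) = 7.4704
K = (γ − 1)m₀c² = (7.4704 − 1) × 105.7 MeV = 6.4704 × 105.7 MeV = 684 MeV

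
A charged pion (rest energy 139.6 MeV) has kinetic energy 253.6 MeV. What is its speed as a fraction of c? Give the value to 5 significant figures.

γ = 1 + K/(m₀c²) = 1 + 253.6/139.6 = 2.816619
β = √(1 − 1/γ²) = 0.93485

β ≈ 0.93485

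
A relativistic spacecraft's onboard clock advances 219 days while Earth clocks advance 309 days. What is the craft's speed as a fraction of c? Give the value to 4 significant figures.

β ≈ 0.7055

γ = Δt/τ₀ = 309/219 = 1.41096
β = √(1 − 1/γ²) = √(1 − 1/1.41096²) = 0.7055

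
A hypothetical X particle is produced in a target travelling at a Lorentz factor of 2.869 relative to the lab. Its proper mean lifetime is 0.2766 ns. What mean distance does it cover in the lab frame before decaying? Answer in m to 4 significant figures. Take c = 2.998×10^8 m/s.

d ≈ 0.2230 m

β = √(1 − 1/γ²) = √(1 − 1/2.869²) = 0.937289
Dilated lifetime: Δt = γτ₀ = 2.869 × 0.2766 ns = 0.793565 ns
d = vΔt = 0.937289c × 0.793565 ns = 2.80999×10^8 m/s × 7.93565×10^-10 s = 0.2230 m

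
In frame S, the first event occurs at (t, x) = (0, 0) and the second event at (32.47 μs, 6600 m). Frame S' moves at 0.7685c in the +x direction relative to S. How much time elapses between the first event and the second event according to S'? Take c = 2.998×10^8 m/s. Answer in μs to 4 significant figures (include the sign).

Δt' ≈ 24.31 μs

γ = 1/√(1 − 0.7685²) = 1.56287
Δt' = γ(Δt − vΔx/c²) = 1.56287 × (32.47 μs − 0.7685×6600 m / (2.998×10^8 m/s))
= 1.56287 × (15.5517 μs) = 24.31 μs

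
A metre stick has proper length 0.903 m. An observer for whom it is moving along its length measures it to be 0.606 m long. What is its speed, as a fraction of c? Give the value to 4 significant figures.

β ≈ 0.7414

γ = L₀/L = 0.903/0.606 = 1.49010
β = √(1 − 1/γ²) = 0.7414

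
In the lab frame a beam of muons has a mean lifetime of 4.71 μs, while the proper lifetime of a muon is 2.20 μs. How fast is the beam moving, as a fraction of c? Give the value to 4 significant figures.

γ = Δt/τ₀ = 4.71/2.20 = 2.14091
β = √(1 − 1/γ²) = √(1 − 1/2.14091²) = 0.8842

β ≈ 0.8842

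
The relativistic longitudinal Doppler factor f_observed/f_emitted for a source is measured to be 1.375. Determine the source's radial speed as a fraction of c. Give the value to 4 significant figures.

f_obs/f_src = √((1+β)/(1−β)) = 1.375  ⇒  (1+β)/(1−β) = 1.89062
β = |1 − D²|/(1 + D²) = |1 − 1.89062|/(1 + 1.89062) = 0.3081

β ≈ 0.3081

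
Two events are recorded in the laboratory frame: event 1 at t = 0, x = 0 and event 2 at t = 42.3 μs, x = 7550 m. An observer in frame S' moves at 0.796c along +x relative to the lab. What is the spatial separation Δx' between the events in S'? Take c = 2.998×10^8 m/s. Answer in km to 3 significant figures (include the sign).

Δx' ≈ -4.20 km

γ = 1/√(1 − 0.796²) = 1.6521
Δx' = γ(Δx − vΔt) = 1.6521 × (7550 m − 0.796×(2.998×10^8 m/s)×42.3×10^-6 s)
= 1.6521 × (-2544.5 m) = -4.20 km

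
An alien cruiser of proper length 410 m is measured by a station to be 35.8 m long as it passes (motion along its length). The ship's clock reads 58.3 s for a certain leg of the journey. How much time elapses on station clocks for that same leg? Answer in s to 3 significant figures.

Length contraction ⇒ γ = L₀/L = 410/35.8 = 11.453
Time dilation: Δt = γτ₀ = 11.453 × 58.3 s = 668 s

Δt ≈ 668 s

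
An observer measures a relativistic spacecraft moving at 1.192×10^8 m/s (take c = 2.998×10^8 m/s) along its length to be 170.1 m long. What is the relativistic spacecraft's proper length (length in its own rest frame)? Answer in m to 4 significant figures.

L₀ ≈ 185.4 m

β = v/c = 1.192×10^8 / 2.998×10^8 = 0.397598
γ = 1/√(1 − 0.397598²) = 1.08985
L₀ = γL = 1.08985 × 170.1 = 185.4 m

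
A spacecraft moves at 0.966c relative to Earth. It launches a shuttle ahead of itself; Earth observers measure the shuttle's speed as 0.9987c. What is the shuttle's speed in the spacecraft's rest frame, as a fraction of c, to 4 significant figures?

u' ≈ 0.9275c

Inverse velocity addition: u' = (u − v)/(1 − uv/c²)
= (0.9987 − 0.966)/(1 − 0.9987×0.966) = 0.03270/0.0352558 = 0.9275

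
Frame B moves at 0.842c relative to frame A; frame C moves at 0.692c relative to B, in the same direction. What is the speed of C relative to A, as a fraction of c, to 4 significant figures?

Compose boost 2: (0.692 + 0.842)/(1 + 0.692×0.842) = 1.534/1.58266 = 0.9693

u ≈ 0.9693c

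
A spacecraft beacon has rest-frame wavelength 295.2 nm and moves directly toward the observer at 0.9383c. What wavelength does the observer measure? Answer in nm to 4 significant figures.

Relativistic Doppler: λ_obs = λ_src √((1−β)/(1+β))
= 295.2 × √(0.0617000/1.93830) = 295.2 × 0.178415 = 52.67 nm

λ_obs ≈ 52.67 nm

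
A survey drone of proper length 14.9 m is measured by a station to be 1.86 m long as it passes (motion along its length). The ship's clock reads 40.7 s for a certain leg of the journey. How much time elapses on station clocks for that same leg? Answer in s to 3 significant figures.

Δt ≈ 326 s

Length contraction ⇒ γ = L₀/L = 14.9/1.86 = 8.0108
Time dilation: Δt = γτ₀ = 8.0108 × 40.7 s = 326 s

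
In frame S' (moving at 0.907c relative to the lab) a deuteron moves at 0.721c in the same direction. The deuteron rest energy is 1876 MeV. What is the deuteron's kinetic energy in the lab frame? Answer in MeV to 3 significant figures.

u_lab = (0.721 + 0.907)/(1 + 0.721×0.907) = 0.984312
γ = 1/√(1 − 0.984312²) = 5.6678
K = (γ − 1)m₀c² = (5.6678 − 1) × 1876 = 4.6678 × 1876 = 8760 MeV

K ≈ 8760 MeV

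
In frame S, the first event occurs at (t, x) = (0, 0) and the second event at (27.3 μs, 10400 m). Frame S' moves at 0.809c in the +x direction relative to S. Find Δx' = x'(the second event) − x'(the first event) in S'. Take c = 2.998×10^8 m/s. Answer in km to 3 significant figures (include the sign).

Δx' ≈ 6.43 km

γ = 1/√(1 − 0.809²) = 1.7012
Δx' = γ(Δx − vΔt) = 1.7012 × (10400 m − 0.809×(2.998×10^8 m/s)×27.3×10^-6 s)
= 1.7012 × (3778.7 m) = 6.43 km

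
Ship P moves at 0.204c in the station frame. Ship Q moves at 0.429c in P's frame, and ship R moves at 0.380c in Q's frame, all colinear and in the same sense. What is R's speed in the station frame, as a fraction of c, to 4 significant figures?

u ≈ 0.7878c

Compose boost 2: (0.429 + 0.204)/(1 + 0.429×0.204) = 0.6330/1.08752 = 0.582060
Compose boost 3: (0.380 + 0.582060)/(1 + 0.380×0.582060) = 0.962060/1.22118 = 0.7878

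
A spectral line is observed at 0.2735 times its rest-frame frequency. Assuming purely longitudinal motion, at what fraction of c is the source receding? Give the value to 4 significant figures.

f_obs/f_src = √((1−β)/(1+β)) = 0.2735  ⇒  (1−β)/(1+β) = 0.0748023
β = |1 − D²|/(1 + D²) = |1 − 0.0748023|/(1 + 0.0748023) = 0.8608

β ≈ 0.8608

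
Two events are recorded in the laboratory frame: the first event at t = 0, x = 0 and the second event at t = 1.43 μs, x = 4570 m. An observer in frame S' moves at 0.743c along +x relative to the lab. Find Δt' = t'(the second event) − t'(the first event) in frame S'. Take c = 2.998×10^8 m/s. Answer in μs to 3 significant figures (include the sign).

Δt' ≈ -14.8 μs

γ = 1/√(1 − 0.743²) = 1.4941
Δt' = γ(Δt − vΔx/c²) = 1.4941 × (1.43 μs − 0.743×4570 m / (2.998×10^8 m/s))
= 1.4941 × (-9.8959 μs) = -14.8 μs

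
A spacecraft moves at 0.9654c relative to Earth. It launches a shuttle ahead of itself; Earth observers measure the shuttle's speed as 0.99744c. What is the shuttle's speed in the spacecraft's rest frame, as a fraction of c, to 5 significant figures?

u' ≈ 0.86428c

Inverse velocity addition: u' = (u − v)/(1 − uv/c²)
= (0.99744 − 0.9654)/(1 − 0.99744×0.9654) = 0.032040/0.03707142 = 0.86428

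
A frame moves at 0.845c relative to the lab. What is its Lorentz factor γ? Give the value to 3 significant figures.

γ = 1/√(1 − β²) = 1/√(1 − 0.845²) = 1/√(0.28598) = 1.87

γ ≈ 1.87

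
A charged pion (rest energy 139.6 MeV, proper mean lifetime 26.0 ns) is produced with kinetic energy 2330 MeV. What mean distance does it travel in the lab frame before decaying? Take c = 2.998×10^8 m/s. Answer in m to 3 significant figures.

d ≈ 138 m

γ = 1 + K/(m₀c²) = 1 + 2330/139.6 = 17.691
β = √(1 − 1/γ²) = 0.99840
Dilated lifetime: γτ₀ = 17.691 × 26.0 ns = 459.95 ns
d = βc·γτ₀ = 0.99840 × (2.998×10^8 m/s) × 4.5995×10^-7 s = 138 m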